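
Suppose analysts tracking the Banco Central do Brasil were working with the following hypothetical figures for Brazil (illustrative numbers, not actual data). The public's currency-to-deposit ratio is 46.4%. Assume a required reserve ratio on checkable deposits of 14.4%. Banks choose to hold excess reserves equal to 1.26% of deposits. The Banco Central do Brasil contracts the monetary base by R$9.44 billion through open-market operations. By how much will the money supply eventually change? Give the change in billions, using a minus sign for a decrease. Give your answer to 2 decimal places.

The money multiplier is m = (1 + c) / (rr + e + c) = (1 + 0.464) / (0.144 + 0.0126 + 0.464) ≈ 2.3590.
The sale removes 9.44 billion of base, so ΔM = m × ΔMB = 2.3590 × (−9.44) ≈ -22.269 billion.

-22.27 billion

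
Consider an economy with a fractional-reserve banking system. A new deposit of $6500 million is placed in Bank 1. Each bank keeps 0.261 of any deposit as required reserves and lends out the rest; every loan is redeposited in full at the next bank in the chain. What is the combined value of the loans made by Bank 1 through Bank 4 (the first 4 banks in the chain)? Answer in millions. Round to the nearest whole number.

$12915 million

Bank i lends (1 − rr)^i of the original deposit: Bank 1 lends 6500·0.7390 = 4803.5000, Bank 2 lends 6500·0.7390² = 3549.7865, and so on.
Summing a geometric series: total = 6500·[0.7390·(1 − 0.7390^4) / (1 − 0.7390)] ≈ 12915.1917 million.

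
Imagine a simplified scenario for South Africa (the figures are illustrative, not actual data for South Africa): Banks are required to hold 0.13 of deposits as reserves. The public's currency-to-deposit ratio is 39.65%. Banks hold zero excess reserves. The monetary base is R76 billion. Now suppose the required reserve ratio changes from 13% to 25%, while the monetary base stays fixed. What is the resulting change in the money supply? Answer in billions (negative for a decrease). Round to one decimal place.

Initially m₁ = (1 + 0.3965) / (0.13 + 0.3965) ≈ 2.6524, so M₁ = 2.6524 × 76 = 201.5824 billion.
After the change m₂ = (1 + 0.3965) / (0.25 + 0.3965) ≈ 2.1601, so M₂ = 2.1601 × 76 = 164.1676 billion.
ΔM = M₂ − M₁ = 164.1676 − 201.5824 = -37.4148 billion.

-37.4 billion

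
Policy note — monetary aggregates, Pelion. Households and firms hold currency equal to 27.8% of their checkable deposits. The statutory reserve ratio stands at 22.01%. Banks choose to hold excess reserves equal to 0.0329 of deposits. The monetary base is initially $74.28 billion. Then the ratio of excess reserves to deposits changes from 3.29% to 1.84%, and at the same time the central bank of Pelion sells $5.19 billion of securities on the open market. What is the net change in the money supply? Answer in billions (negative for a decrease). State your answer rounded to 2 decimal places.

-7.82 billion

Before: m₁ = (1 + 0.278) / (0.2201 + 0.0329 + 0.278) ≈ 2.40678, MB₁ = 74.28, so M₁ = 2.40678 × 74.28 ≈ 178.7756 billion.
After: m₂ = (1 + 0.278) / (0.2201 + 0.0184 + 0.278) ≈ 2.47435, MB₂ = 74.28 − 5.19 = 69.09, so M₂ = 2.47435 × 69.09 ≈ 170.9528 billion.
ΔM = M₂ − M₁ = 170.9528 − 178.7756 = -7.8228 billion.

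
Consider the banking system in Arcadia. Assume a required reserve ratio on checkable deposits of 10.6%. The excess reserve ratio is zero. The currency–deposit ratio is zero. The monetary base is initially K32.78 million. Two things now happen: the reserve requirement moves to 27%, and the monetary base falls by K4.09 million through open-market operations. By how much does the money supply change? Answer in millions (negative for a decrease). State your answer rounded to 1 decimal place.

-203.0 million

Before: m₁ = 1 / (0.106) ≈ 9.4340, MB₁ = 32.78, so M₁ = 9.4340 × 32.78 ≈ 309.2465 million.
After: m₂ = 1 / (0.27) ≈ 3.7037, MB₂ = 32.78 − 4.09 = 28.69, so M₂ = 3.7037 × 28.69 ≈ 106.2592 million.
ΔM = M₂ − M₁ = 106.2592 − 309.2465 = -202.9873 million.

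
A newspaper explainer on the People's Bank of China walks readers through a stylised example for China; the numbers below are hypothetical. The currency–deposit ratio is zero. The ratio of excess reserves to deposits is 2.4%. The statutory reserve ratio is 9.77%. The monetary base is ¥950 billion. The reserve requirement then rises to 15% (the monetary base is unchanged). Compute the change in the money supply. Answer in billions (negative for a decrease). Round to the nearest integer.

-2346 billion

Initially m₁ = 1 / (0.0977 + 0.024) ≈ 8.2169, so M₁ = 8.2169 × 950 = 7806.055 billion.
After the change m₂ = 1 / (0.15 + 0.024) ≈ 5.7471, so M₂ = 5.7471 × 950 = 5459.745 billion.
ΔM = M₂ − M₁ = 5459.745 − 7806.055 = -2346.31 billion.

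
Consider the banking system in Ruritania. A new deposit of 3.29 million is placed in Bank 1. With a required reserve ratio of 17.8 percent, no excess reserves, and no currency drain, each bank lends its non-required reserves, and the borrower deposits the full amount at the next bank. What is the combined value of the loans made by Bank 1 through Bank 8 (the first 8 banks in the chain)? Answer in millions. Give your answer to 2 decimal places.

12.03 million

Bank i lends (1 − rr)^i of the original deposit: Bank 1 lends 3.29·0.8220 ≈ 2.7044, Bank 2 lends 3.29·0.8220² ≈ 2.2230, and so on.
Summing a geometric series: total = 3.29·[0.8220·(1 − 0.8220^8) / (1 − 0.8220)] ≈ 12.0263 million.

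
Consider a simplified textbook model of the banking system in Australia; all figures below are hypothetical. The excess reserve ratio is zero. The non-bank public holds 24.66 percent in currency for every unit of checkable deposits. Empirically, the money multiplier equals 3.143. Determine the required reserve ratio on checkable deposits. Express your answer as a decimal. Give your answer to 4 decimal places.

0.1500

Using m = 3.143. Since m = (1 + c)/(c + rr + e), the denominator satisfies c + rr + e = (1 + c)/m = (1 + 0.2466) / 3.143 ≈ 0.396627.
With c = 0.2466 and e = 0, the required reserve ratio on checkable deposits is 0.396627 − 0.2466 − 0 = 0.150027.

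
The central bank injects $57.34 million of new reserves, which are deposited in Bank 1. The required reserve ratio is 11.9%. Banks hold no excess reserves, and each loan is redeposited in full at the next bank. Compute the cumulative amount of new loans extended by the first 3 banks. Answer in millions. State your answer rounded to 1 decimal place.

Bank i lends (1 − rr)^i of the original deposit: Bank 1 lends 57.34·0.8810 ≈ 50.5165, Bank 2 lends 57.34·0.8810² ≈ 44.5051, and so on.
Summing a geometric series: total = 57.34·[0.8810·(1 − 0.8810^3) / (1 − 0.8810)] ≈ 134.2306 million.

$134.2 million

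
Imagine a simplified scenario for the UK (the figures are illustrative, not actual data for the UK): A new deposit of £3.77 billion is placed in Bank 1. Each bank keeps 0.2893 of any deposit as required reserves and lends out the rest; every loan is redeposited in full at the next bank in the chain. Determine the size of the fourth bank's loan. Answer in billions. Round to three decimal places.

£0.962 billion

Each bank lends a fraction (1 − rr) = 0.7107 of the deposit it receives, so Bank 4 receives 3.77·0.7107^3 and lends 3.77·0.7107^4 ≈ 0.9618 billion.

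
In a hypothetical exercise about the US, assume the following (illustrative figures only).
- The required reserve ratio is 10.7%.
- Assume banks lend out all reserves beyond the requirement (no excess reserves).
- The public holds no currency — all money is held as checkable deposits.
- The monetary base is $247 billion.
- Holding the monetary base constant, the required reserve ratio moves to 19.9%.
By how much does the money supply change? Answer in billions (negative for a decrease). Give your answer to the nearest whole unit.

Initially m₁ = 1 / (0.107) ≈ 9.3458, so M₁ = 9.3458 × 247 = 2308.4126 billion.
After the change m₂ = 1 / (0.199) ≈ 5.0251, so M₂ = 5.0251 × 247 = 1241.1997 billion.
ΔM = M₂ − M₁ = 1241.1997 − 2308.4126 = -1067.2129 billion.

-1067 billion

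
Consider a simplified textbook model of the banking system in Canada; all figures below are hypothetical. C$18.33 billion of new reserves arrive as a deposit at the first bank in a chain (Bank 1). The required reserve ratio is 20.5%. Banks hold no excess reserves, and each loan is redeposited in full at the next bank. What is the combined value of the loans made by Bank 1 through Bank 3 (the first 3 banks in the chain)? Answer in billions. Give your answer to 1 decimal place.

C$35.4 billion

Bank i lends (1 − rr)^i of the original deposit: Bank 1 lends 18.33·0.7950 ≈ 14.5724, Bank 2 lends 18.33·0.7950² ≈ 11.5850, and so on.
Summing a geometric series: total = 18.33·[0.7950·(1 − 0.7950^3) / (1 − 0.7950)] ≈ 35.3675 billion.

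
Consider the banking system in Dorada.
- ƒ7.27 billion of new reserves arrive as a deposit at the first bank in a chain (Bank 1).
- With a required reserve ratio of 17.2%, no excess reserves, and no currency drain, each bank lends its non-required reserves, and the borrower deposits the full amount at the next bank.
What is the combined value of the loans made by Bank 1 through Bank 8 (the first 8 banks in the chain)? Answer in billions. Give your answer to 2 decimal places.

ƒ27.27 billion

Bank i lends (1 − rr)^i of the original deposit: Bank 1 lends 7.27·0.8280 ≈ 6.0196, Bank 2 lends 7.27·0.8280² ≈ 4.9842, and so on.
Summing a geometric series: total = 7.27·[0.8280·(1 − 0.8280^8) / (1 − 0.8280)] ≈ 27.2657 billion.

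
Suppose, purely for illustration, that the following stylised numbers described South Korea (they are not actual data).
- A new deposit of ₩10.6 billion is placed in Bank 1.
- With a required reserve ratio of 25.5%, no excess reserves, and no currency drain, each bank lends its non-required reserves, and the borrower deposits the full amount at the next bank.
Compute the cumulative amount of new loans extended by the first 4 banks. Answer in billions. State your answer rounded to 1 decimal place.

₩21.4 billion

Bank i lends (1 − rr)^i of the original deposit: Bank 1 lends 10.6·0.7450 = 7.8970, Bank 2 lends 10.6·0.7450² ≈ 5.8833, and so on.
Summing a geometric series: total = 10.6·[0.7450·(1 − 0.7450^4) / (1 − 0.7450)] ≈ 21.4287 billion.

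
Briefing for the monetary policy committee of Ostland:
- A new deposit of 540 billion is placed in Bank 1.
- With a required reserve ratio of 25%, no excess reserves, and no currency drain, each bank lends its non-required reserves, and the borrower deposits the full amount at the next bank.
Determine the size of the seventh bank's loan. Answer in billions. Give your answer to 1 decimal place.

72.1 billion

Each bank lends a fraction (1 − rr) = 0.7500 of the deposit it receives, so Bank 7 receives 540·0.7500^6 and lends 540·0.7500^7 ≈ 72.0813 billion.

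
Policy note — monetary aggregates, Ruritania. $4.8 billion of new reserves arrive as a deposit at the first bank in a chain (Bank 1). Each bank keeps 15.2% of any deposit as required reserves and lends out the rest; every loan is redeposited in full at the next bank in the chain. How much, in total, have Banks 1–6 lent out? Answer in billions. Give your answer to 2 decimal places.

Bank i lends (1 − rr)^i of the original deposit: Bank 1 lends 4.8·0.8480 = 4.0704, Bank 2 lends 4.8·0.8480² ≈ 3.4517, and so on.
Summing a geometric series: total = 4.8·[0.8480·(1 − 0.8480^6) / (1 − 0.8480)] ≈ 16.8210 billion.

$16.82 billion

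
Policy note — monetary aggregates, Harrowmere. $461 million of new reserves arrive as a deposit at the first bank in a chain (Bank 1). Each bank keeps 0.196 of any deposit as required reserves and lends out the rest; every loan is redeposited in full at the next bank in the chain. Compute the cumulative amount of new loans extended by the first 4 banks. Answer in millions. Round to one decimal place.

$1100.9 million

Bank i lends (1 − rr)^i of the original deposit: Bank 1 lends 461·0.8040 = 370.6440, Bank 2 lends 461·0.8040² ≈ 297.9978, and so on.
Summing a geometric series: total = 461·[0.8040·(1 − 0.8040^4) / (1 − 0.8040)] ≈ 1100.8625 million.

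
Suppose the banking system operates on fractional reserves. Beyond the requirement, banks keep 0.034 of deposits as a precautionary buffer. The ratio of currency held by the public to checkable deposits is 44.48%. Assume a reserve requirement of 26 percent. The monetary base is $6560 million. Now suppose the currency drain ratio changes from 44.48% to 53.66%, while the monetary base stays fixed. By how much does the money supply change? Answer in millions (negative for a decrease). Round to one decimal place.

Initially m₁ = (1 + 0.4448) / (0.26 + 0.034 + 0.4448) ≈ 1.955604, so M₁ = 1.955604 × 6560 ≈ 12828.7622 million.
After the change m₂ = (1 + 0.5366) / (0.26 + 0.034 + 0.5366) ≈ 1.849988, so M₂ = 1.849988 × 6560 ≈ 12135.9213 million.
ΔM = M₂ − M₁ = 12135.9213 − 12828.7622 = -692.8409 million.

-692.8 million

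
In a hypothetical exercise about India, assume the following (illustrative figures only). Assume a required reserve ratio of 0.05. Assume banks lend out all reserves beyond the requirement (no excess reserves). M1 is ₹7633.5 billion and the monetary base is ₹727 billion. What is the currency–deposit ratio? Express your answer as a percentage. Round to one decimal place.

Using m = M/MB = 7633.5/727 = 10.500000. From m = (1 + c)/(c + rr + e), rearranging gives 1 + c = m·(c + rr + e), so c·(1 − m) = m·(rr + e) − 1.
Hence c = [m·(rr + e) − 1]/(1 − m) = [10.500000 × (0.05 + 0) − 1] / (1 − 10.500000) = 0.050000.

5.0%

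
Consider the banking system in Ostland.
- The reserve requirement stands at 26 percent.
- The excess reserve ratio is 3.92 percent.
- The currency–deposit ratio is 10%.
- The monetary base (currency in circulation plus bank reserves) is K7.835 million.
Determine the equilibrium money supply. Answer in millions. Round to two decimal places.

K21.59 million

The money multiplier is m = (1 + c) / (rr + e + c) = (1 + 0.1) / (0.26 + 0.0392 + 0.1) ≈ 2.7555.
So M = m × MB = 2.7555 × 7.835 ≈ 21.5893 million.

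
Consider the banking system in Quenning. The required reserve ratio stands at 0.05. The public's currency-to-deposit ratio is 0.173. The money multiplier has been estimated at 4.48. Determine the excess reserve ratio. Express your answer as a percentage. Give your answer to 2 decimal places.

3.88%

Using m = 4.48. Since m = (1 + c)/(c + rr + e), the denominator satisfies c + rr + e = (1 + c)/m = (1 + 0.173) / 4.48 ≈ 0.261830.
With c = 0.173 and rr = 0.05, the excess reserve ratio is 0.261830 − 0.173 − 0.05 = 0.03883.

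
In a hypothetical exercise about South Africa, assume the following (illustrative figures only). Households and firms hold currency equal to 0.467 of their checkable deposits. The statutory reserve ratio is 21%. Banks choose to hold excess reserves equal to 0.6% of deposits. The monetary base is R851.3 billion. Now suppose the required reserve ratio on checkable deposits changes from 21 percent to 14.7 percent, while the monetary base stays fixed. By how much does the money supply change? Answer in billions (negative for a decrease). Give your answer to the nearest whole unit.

R186 billion

Initially m₁ = (1 + 0.467) / (0.21 + 0.006 + 0.467) ≈ 2.1479, so M₁ = 2.1479 × 851.3 ≈ 1828.5073 billion.
After the change m₂ = (1 + 0.467) / (0.147 + 0.006 + 0.467) ≈ 2.3661, so M₂ = 2.3661 × 851.3 ≈ 2014.2609 billion.
ΔM = M₂ − M₁ = 2014.2609 − 1828.5073 = 185.7536 billion.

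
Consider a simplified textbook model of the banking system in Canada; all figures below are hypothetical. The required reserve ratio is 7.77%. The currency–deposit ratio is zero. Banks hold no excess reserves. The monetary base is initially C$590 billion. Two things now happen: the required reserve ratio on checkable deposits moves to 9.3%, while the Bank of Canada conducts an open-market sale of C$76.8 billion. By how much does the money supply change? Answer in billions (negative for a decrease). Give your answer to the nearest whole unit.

Before: m₁ = 1 / (0.0777) ≈ 12.87, MB₁ = 590, so M₁ = 12.87 × 590 = 7593.3 billion.
After: m₂ = 1 / (0.093) ≈ 10.7527, MB₂ = 590 − 76.8 = 513.2, so M₂ = 10.7527 × 513.2 ≈ 5518.2856 billion.
ΔM = M₂ − M₁ = 5518.2856 − 7593.3 = -2075.0144 billion.

-2075 billion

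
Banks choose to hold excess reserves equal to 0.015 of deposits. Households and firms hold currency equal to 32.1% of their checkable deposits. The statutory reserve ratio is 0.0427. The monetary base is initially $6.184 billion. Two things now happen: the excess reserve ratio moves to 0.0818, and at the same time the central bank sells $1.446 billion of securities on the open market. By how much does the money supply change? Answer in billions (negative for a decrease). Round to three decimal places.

Before: m₁ = (1 + 0.321) / (0.0427 + 0.015 + 0.321) ≈ 3.48825, MB₁ = 6.184, so M₁ = 3.48825 × 6.184 ≈ 21.5713 billion.
After: m₂ = (1 + 0.321) / (0.0427 + 0.0818 + 0.321) ≈ 2.96521, MB₂ = 6.184 − 1.446 = 4.738, so M₂ = 2.96521 × 4.738 ≈ 14.0492 billion.
ΔM = M₂ − M₁ = 14.0492 − 21.5713 = -7.5221 billion.

-7.522 billion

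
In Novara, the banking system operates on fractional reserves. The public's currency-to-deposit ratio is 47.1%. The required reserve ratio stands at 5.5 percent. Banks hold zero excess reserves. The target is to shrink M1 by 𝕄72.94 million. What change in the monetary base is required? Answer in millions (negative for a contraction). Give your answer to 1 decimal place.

The money multiplier is m = (1 + c) / (rr + c) = (1 + 0.471) / (0.055 + 0.471) ≈ 2.7966.
ΔMB = ΔM / m = (−72.94) / 2.7966 ≈ -26.0817 million.

-26.1 million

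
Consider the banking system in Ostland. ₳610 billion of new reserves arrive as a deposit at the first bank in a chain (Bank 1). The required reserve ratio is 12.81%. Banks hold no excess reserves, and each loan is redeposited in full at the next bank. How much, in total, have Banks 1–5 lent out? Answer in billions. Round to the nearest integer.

Bank i lends (1 − rr)^i of the original deposit: Bank 1 lends 610·0.8719 = 531.8590, Bank 2 lends 610·0.8719² ≈ 463.7279, and so on.
Summing a geometric series: total = 610·[0.8719·(1 − 0.8719^5) / (1 − 0.8719)] ≈ 2059.8128 billion.

₳2060 billion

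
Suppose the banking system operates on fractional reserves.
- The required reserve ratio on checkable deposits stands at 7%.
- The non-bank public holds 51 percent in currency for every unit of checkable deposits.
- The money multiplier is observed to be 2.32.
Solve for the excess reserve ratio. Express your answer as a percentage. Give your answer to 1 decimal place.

Using m = 2.32. Since m = (1 + c)/(c + rr + e), the denominator satisfies c + rr + e = (1 + c)/m = (1 + 0.51) / 2.32 ≈ 0.650862.
With c = 0.51 and rr = 0.07, the excess reserve ratio is 0.650862 − 0.51 − 0.07 = 0.070862.

7.1%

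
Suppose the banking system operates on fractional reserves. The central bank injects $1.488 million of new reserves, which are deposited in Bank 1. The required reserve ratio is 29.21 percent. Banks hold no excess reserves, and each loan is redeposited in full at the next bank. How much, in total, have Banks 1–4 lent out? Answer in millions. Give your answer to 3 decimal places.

$2.701 million

Bank i lends (1 − rr)^i of the original deposit: Bank 1 lends 1.488·0.7079 ≈ 1.0534, Bank 2 lends 1.488·0.7079² ≈ 0.7457, and so on.
Summing a geometric series: total = 1.488·[0.7079·(1 − 0.7079^4) / (1 − 0.7079)] ≈ 2.7006 million.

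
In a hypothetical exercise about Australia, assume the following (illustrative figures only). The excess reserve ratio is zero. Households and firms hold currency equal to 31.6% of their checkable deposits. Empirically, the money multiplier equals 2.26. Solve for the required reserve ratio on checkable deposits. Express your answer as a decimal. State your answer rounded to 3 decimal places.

0.266

Using m = 2.26. Since m = (1 + c)/(c + rr + e), the denominator satisfies c + rr + e = (1 + c)/m = (1 + 0.316) / 2.26 ≈ 0.582301.
With c = 0.316 and e = 0, the required reserve ratio on checkable deposits is 0.582301 − 0.316 − 0 = 0.266301.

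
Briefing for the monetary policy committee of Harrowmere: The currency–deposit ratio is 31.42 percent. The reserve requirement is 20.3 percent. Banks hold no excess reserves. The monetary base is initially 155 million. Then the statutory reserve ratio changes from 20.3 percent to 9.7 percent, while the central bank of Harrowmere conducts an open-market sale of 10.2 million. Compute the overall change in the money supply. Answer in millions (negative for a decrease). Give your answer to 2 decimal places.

Before: m₁ = (1 + 0.3142) / (0.203 + 0.3142) ≈ 2.540990, MB₁ = 155, so M₁ = 2.540990 × 155 ≈ 393.8534 million.
After: m₂ = (1 + 0.3142) / (0.097 + 0.3142) ≈ 3.196012, MB₂ = 155 − 10.2 = 144.8, so M₂ = 3.196012 × 144.8 ≈ 462.7825 million.
ΔM = M₂ − M₁ = 462.7825 − 393.8534 = 68.9291 million.

68.93 million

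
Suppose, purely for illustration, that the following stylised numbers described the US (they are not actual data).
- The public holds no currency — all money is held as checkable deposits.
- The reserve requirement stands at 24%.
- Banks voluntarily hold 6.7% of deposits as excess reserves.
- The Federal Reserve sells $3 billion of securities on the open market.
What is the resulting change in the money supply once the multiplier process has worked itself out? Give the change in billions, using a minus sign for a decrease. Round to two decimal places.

The money multiplier is m = 1 / (rr + e) = 1 / (0.24 + 0.067) ≈ 3.2573.
The sale removes 3 billion of base, so ΔM = m × ΔMB = 3.2573 × (−3) = -9.7719 billion.

-9.77 billion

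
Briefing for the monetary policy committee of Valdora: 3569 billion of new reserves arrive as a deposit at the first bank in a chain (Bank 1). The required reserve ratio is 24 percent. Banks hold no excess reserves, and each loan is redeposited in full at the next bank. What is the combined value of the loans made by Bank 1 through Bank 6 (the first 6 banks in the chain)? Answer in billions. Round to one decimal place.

Bank i lends (1 − rr)^i of the original deposit: Bank 1 lends 3569·0.7600 = 2712.4400, Bank 2 lends 3569·0.7600² = 2061.4544, and so on.
Summing a geometric series: total = 3569·[0.7600·(1 − 0.7600^6) / (1 − 0.7600)] ≈ 9123.9709 billion.

9124.0 billion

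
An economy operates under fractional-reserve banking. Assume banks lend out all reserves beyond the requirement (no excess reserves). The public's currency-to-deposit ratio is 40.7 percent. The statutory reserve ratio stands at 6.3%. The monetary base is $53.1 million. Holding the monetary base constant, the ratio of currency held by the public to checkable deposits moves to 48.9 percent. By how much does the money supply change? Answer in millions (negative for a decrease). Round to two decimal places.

Initially m₁ = (1 + 0.407) / (0.063 + 0.407) ≈ 2.99362, so M₁ = 2.99362 × 53.1 ≈ 158.9612 million.
After the change m₂ = (1 + 0.489) / (0.063 + 0.489) ≈ 2.69746, so M₂ = 2.69746 × 53.1 ≈ 143.2351 million.
ΔM = M₂ − M₁ = 143.2351 − 158.9612 = -15.7261 million.

-15.73 million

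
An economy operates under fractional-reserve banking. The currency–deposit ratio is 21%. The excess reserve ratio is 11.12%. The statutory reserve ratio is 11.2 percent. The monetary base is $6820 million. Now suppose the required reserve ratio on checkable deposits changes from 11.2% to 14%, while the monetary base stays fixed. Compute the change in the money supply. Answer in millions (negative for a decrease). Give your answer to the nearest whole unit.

-1157 million

Initially m₁ = (1 + 0.21) / (0.112 + 0.1112 + 0.21) ≈ 2.79317, so M₁ = 2.79317 × 6820 = 19049.4194 million.
After the change m₂ = (1 + 0.21) / (0.14 + 0.1112 + 0.21) ≈ 2.62359, so M₂ = 2.62359 × 6820 = 17892.8838 million.
ΔM = M₂ − M₁ = 17892.8838 − 19049.4194 = -1156.5356 million.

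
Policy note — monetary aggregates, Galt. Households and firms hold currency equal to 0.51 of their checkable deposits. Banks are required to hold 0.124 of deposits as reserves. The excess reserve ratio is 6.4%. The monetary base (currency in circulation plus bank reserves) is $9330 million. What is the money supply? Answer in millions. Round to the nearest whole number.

$20184 million

The money multiplier is m = (1 + c) / (rr + e + c) = (1 + 0.51) / (0.124 + 0.064 + 0.51) ≈ 2.16332.
So M = m × MB = 2.16332 × 9330 = 20183.7756 million.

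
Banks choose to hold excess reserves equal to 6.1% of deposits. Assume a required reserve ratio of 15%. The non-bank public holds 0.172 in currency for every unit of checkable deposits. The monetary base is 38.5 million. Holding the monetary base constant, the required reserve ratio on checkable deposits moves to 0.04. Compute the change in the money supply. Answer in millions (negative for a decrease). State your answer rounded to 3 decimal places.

Initially m₁ = (1 + 0.172) / (0.15 + 0.061 + 0.172) ≈ 3.060052, so M₁ = 3.060052 × 38.5 ≈ 117.812 million.
After the change m₂ = (1 + 0.172) / (0.04 + 0.061 + 0.172) ≈ 4.293040, so M₂ = 4.293040 × 38.5 ≈ 165.282 million.
ΔM = M₂ − M₁ = 165.282 − 117.812 = 47.47 million.

47.470 million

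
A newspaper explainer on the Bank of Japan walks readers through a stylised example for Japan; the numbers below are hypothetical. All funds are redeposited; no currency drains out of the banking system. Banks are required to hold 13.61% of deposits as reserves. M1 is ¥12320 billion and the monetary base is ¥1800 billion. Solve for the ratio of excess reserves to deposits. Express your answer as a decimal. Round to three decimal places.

Using m = M/MB = 12320/1800 ≈ 6.844444. Since m = (1 + c)/(c + rr + e), the denominator satisfies c + rr + e = (1 + c)/m = (1 + 0) / 6.844444 ≈ 0.146104.
With c = 0 and rr = 0.1361, the ratio of excess reserves to deposits is 0.146104 − 0 − 0.1361 = 0.010004.

0.010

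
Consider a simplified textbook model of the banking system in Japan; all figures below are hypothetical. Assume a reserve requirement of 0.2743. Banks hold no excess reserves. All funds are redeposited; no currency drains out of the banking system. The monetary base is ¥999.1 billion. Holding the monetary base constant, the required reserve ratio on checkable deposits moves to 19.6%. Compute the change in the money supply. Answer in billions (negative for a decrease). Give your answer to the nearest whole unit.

Initially m₁ = 1 / (0.2743) ≈ 3.6456, so M₁ = 3.6456 × 999.1 ≈ 3642.319 billion.
After the change m₂ = 1 / (0.196) ≈ 5.1020, so M₂ = 5.1020 × 999.1 = 5097.4082 billion.
ΔM = M₂ − M₁ = 5097.4082 − 3642.319 = 1455.0892 billion.

¥1455 billion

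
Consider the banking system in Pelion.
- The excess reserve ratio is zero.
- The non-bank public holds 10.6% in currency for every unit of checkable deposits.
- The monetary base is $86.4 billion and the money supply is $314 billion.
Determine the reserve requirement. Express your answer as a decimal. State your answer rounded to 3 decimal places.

Using m = M/MB = 314/86.4 ≈ 3.634259. Since m = (1 + c)/(c + rr + e), the denominator satisfies c + rr + e = (1 + c)/m = (1 + 0.106) / 3.634259 ≈ 0.304326.
With c = 0.106 and e = 0, the reserve requirement is 0.304326 − 0.106 − 0 = 0.198326.

0.198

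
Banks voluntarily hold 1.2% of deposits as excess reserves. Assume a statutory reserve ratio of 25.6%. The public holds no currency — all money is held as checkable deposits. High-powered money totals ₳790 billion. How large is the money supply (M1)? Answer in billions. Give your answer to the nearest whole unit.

The money multiplier is m = 1 / (rr + e) = 1 / (0.256 + 0.012) ≈ 3.7313.
So M = m × MB = 3.7313 × 790 = 2947.727 billion.

₳2948 billion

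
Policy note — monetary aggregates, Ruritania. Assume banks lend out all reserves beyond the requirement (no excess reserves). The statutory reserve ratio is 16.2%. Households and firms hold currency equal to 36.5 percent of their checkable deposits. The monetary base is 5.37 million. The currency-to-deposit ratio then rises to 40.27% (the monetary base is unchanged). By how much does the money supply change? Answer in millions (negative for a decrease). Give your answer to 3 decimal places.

-0.570 million

Initially m₁ = (1 + 0.365) / (0.162 + 0.365) ≈ 2.59013, so M₁ = 2.59013 × 5.37 ≈ 13.909 million.
After the change m₂ = (1 + 0.4027) / (0.162 + 0.4027) ≈ 2.48397, so M₂ = 2.48397 × 5.37 ≈ 13.3389 million.
ΔM = M₂ − M₁ = 13.3389 − 13.909 = -0.5701 million.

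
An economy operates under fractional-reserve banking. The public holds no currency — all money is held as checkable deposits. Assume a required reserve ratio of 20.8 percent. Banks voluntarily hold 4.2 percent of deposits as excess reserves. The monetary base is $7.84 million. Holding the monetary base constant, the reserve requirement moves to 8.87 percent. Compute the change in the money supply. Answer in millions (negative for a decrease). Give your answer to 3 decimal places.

Initially m₁ = 1 / (0.208 + 0.042) = 4, so M₁ = 4 × 7.84 = 31.36 million.
After the change m₂ = 1 / (0.0887 + 0.042) ≈ 7.65111, so M₂ = 7.65111 × 7.84 ≈ 59.9847 million.
ΔM = M₂ − M₁ = 59.9847 − 31.36 = 28.6247 million.

$28.625 million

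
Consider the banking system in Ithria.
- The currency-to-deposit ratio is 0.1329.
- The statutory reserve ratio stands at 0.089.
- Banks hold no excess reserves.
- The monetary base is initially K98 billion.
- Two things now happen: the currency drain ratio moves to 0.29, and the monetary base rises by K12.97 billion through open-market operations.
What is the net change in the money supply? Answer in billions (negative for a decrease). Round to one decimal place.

Before: m₁ = (1 + 0.1329) / (0.089 + 0.1329) ≈ 5.10545, MB₁ = 98, so M₁ = 5.10545 × 98 = 500.3341 billion.
After: m₂ = (1 + 0.29) / (0.089 + 0.29) ≈ 3.40369, MB₂ = 98 + 12.97 = 110.97, so M₂ = 3.40369 × 110.97 ≈ 377.7075 billion.
ΔM = M₂ − M₁ = 377.7075 − 500.3341 = -122.6266 billion.

-122.6 billion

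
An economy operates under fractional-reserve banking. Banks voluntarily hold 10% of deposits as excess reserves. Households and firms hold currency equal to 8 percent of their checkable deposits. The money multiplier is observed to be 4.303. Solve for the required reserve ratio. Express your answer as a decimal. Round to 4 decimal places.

0.0710

Using m = 4.303. Since m = (1 + c)/(c + rr + e), the denominator satisfies c + rr + e = (1 + c)/m = (1 + 0.08) / 4.303 ≈ 0.250988.
With c = 0.08 and e = 0.1, the required reserve ratio is 0.250988 − 0.08 − 0.1 = 0.070988.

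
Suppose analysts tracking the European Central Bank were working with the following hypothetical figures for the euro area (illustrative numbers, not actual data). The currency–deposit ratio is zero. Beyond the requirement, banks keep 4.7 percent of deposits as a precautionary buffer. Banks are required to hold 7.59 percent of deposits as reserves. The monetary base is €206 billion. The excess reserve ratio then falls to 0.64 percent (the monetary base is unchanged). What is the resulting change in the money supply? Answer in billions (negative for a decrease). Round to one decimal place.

€826.9 billion

Initially m₁ = 1 / (0.0759 + 0.047) ≈ 8.13670, so M₁ = 8.13670 × 206 = 1676.1602 billion.
After the change m₂ = 1 / (0.0759 + 0.0064) ≈ 12.15067, so M₂ = 12.15067 × 206 ≈ 2503.038 billion.
ΔM = M₂ − M₁ = 2503.038 − 1676.1602 = 826.8778 billion.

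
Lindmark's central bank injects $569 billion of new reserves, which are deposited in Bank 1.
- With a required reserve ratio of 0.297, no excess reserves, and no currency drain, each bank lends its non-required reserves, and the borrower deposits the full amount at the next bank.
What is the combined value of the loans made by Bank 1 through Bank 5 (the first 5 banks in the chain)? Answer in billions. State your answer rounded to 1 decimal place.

$1115.6 billion

Bank i lends (1 − rr)^i of the original deposit: Bank 1 lends 569·0.7030 = 400.0070, Bank 2 lends 569·0.7030² ≈ 281.2049, and so on.
Summing a geometric series: total = 569·[0.7030·(1 − 0.7030^5) / (1 − 0.7030)] ≈ 1115.5717 billion.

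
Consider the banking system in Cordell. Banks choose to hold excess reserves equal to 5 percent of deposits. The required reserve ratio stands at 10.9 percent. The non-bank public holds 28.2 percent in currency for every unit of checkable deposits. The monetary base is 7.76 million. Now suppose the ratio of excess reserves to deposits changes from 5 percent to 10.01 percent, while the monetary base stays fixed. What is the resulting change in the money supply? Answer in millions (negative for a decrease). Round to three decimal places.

Initially m₁ = (1 + 0.282) / (0.109 + 0.05 + 0.282) ≈ 2.90703, so M₁ = 2.90703 × 7.76 ≈ 22.5586 million.
After the change m₂ = (1 + 0.282) / (0.109 + 0.1001 + 0.282) ≈ 2.61047, so M₂ = 2.61047 × 7.76 ≈ 20.2572 million.
ΔM = M₂ − M₁ = 20.2572 − 22.5586 = -2.3014 million.

-2.301 million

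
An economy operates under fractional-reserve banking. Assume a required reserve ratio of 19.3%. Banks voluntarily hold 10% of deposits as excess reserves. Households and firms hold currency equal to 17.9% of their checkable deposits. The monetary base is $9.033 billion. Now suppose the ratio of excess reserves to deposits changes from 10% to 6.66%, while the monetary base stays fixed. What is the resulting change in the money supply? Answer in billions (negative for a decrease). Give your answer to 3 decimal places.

$1.718 billion

Initially m₁ = (1 + 0.179) / (0.193 + 0.1 + 0.179) ≈ 2.49788, so M₁ = 2.49788 × 9.033 ≈ 22.5634 billion.
After the change m₂ = (1 + 0.179) / (0.193 + 0.0666 + 0.179) ≈ 2.68810, so M₂ = 2.68810 × 9.033 ≈ 24.2816 billion.
ΔM = M₂ − M₁ = 24.2816 − 22.5634 = 1.7182 billion.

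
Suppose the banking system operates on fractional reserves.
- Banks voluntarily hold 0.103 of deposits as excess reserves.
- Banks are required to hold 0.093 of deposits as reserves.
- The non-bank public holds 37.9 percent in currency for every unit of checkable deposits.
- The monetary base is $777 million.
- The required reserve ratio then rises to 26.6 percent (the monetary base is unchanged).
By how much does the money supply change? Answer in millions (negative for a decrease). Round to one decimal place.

-431.0 million

Initially m₁ = (1 + 0.379) / (0.093 + 0.103 + 0.379) ≈ 2.39826, so M₁ = 2.39826 × 777 ≈ 1863.448 million.
After the change m₂ = (1 + 0.379) / (0.266 + 0.103 + 0.379) ≈ 1.84358, so M₂ = 1.84358 × 777 ≈ 1432.4617 million.
ΔM = M₂ − M₁ = 1432.4617 − 1863.448 = -430.9863 million.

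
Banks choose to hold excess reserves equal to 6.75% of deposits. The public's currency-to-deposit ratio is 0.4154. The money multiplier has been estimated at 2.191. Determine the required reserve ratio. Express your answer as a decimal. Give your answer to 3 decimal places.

0.163

Using m = 2.191. Since m = (1 + c)/(c + rr + e), the denominator satisfies c + rr + e = (1 + c)/m = (1 + 0.4154) / 2.191 ≈ 0.646006.
With c = 0.4154 and e = 0.0675, the required reserve ratio is 0.646006 − 0.4154 − 0.0675 = 0.163106.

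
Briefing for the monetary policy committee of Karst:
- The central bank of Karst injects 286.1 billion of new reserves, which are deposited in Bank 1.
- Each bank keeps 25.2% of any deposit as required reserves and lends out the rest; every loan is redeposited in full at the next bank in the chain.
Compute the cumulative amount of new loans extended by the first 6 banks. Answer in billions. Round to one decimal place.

Bank i lends (1 − rr)^i of the original deposit: Bank 1 lends 286.1·0.7480 = 214.0028, Bank 2 lends 286.1·0.7480² ≈ 160.0741, and so on.
Summing a geometric series: total = 286.1·[0.7480·(1 − 0.7480^6) / (1 − 0.7480)] ≈ 700.4772 billion.

700.5 billion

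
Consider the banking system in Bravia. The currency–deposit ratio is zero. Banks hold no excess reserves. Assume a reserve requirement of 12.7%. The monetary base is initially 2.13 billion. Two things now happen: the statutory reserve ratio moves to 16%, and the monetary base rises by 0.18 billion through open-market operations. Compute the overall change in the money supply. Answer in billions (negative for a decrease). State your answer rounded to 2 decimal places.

Before: m₁ = 1 / (0.127) ≈ 7.8740, MB₁ = 2.13, so M₁ = 7.8740 × 2.13 ≈ 16.7716 billion.
After: m₂ = 1 / (0.16) = 6.25, MB₂ = 2.13 + 0.18 = 2.31, so M₂ = 6.25 × 2.31 = 14.4375 billion.
ΔM = M₂ − M₁ = 14.4375 − 16.7716 = -2.3341 billion.

-2.33 billion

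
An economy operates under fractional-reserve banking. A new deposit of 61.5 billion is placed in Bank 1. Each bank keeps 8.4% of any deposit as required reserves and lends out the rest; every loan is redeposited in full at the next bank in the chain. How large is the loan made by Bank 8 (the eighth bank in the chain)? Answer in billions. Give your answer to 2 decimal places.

30.48 billion

Each bank lends a fraction (1 − rr) = 0.9160 of the deposit it receives, so Bank 8 receives 61.5·0.9160^7 and lends 61.5·0.9160^8 ≈ 30.4817 billion.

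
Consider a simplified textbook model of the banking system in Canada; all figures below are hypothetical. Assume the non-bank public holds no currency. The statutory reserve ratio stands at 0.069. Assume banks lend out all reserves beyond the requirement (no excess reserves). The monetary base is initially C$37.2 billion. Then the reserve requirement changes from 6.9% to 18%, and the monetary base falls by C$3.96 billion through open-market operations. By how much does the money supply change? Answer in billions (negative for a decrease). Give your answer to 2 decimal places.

Before: m₁ = 1 / (0.069) ≈ 14.49275, MB₁ = 37.2, so M₁ = 14.49275 × 37.2 = 539.1303 billion.
After: m₂ = 1 / (0.18) ≈ 5.55556, MB₂ = 37.2 − 3.96 = 33.24, so M₂ = 5.55556 × 33.24 ≈ 184.6668 billion.
ΔM = M₂ − M₁ = 184.6668 − 539.1303 = -354.4635 billion.

-354.46 billion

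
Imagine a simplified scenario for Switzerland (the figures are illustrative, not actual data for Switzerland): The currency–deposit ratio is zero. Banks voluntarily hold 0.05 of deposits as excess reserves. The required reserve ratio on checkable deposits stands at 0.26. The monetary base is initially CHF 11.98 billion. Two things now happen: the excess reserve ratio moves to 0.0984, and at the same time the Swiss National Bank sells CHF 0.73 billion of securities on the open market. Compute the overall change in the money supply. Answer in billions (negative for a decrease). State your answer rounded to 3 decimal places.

-7.256 billion

Before: m₁ = 1 / (0.26 + 0.05) ≈ 3.225806, MB₁ = 11.98, so M₁ = 3.225806 × 11.98 ≈ 38.6452 billion.
After: m₂ = 1 / (0.26 + 0.0984) ≈ 2.790179, MB₂ = 11.98 − 0.73 = 11.25, so M₂ = 2.790179 × 11.25 ≈ 31.3895 billion.
ΔM = M₂ − M₁ = 31.3895 − 38.6452 = -7.2557 billion.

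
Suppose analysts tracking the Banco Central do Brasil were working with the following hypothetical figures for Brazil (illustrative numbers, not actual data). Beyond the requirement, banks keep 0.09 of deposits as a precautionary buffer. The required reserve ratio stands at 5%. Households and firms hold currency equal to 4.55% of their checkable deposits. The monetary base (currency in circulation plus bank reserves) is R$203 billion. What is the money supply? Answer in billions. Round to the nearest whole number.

The money multiplier is m = (1 + c) / (rr + e + c) = (1 + 0.0455) / (0.05 + 0.09 + 0.0455) ≈ 5.6361.
So M = m × MB = 5.6361 × 203 = 1144.1283 billion.

R$1144 billion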